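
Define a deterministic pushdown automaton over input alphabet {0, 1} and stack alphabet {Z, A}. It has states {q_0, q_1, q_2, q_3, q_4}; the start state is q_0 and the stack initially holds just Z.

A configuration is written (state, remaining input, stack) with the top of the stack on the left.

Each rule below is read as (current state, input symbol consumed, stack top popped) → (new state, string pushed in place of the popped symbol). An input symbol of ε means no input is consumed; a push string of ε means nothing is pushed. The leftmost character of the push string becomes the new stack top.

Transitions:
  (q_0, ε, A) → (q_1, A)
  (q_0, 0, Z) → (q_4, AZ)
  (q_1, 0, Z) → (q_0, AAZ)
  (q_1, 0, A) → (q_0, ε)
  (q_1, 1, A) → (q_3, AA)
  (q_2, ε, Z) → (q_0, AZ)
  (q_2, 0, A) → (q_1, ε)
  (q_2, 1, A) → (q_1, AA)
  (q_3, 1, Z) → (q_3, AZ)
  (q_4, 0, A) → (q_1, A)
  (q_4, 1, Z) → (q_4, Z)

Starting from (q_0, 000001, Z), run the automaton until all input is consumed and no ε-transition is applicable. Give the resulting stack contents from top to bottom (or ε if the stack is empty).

AAZ

(q_0, 000001, Z)
  read 0, top Z: go to q_4, push AZ → (q_4, 00001, AZ)
  read 0, top A: go to q_1, push A → (q_1, 0001, AZ)
  read 0, top A: go to q_0, push ε → (q_0, 001, Z)
  read 0, top Z: go to q_4, push AZ → (q_4, 01, AZ)
  read 0, top A: go to q_1, push A → (q_1, 1, AZ)
  read 1, top A: go to q_3, push AA → (q_3, ε, AAZ)
All input consumed in state q_3 with stack AAZ.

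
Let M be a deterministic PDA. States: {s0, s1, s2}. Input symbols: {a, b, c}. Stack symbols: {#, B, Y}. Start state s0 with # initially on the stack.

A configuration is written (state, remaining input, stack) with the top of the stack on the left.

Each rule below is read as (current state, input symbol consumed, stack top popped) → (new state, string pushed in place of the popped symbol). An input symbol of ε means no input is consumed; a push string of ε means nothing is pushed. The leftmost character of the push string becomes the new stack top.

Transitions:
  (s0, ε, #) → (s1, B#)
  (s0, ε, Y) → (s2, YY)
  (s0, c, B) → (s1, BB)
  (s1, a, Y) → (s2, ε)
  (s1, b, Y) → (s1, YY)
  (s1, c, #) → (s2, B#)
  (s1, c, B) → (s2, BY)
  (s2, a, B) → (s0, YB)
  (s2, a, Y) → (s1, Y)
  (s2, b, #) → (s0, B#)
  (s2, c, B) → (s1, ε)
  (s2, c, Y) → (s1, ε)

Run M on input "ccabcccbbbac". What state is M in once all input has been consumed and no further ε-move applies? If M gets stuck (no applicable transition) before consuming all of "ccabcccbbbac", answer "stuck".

(s0, ccabcccbbbac, #) ⊢ (s1, ccabcccbbbac, B#) ⊢ (s2, cabcccbbbac, BY#) ⊢ (s1, abcccbbbac, Y#) ⊢ (s2, bcccbbbac, #) ⊢ (s0, cccbbbac, B#) ⊢ (s1, ccbbbac, BB#) ⊢ (s2, cbbbac, BYB#) ⊢ (s1, bbbac, YB#) ⊢ (s1, bbac, YYB#) ⊢ (s1, bac, YYYB#) ⊢ (s1, ac, YYYYB#) ⊢ (s2, c, YYYB#) ⊢ (s1, ε, YYB#)
All input consumed; M is in state s1.

s1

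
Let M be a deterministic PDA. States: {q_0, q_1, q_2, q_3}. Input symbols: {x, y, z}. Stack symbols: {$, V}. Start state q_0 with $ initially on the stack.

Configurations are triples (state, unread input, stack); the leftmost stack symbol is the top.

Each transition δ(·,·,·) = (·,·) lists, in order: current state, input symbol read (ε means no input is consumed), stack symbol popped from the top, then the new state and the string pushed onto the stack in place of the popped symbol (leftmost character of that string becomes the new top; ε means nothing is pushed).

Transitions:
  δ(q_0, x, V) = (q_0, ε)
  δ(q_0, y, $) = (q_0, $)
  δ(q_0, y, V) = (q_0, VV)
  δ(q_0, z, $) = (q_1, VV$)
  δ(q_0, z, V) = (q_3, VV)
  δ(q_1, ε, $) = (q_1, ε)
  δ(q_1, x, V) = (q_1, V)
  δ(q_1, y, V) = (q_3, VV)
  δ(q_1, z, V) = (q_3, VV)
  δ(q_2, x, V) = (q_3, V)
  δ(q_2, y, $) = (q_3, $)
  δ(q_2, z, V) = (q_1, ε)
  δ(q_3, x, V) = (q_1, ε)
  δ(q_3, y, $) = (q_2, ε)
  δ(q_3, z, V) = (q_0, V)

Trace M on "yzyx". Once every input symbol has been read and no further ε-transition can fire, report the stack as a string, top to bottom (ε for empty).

(q_0, yzyx, $) ⊢ (q_0, zyx, $) ⊢ (q_1, yx, VV$) ⊢ (q_3, x, VVV$) ⊢ (q_1, ε, VV$)
All input consumed in state q_1 with stack VV$.

VV$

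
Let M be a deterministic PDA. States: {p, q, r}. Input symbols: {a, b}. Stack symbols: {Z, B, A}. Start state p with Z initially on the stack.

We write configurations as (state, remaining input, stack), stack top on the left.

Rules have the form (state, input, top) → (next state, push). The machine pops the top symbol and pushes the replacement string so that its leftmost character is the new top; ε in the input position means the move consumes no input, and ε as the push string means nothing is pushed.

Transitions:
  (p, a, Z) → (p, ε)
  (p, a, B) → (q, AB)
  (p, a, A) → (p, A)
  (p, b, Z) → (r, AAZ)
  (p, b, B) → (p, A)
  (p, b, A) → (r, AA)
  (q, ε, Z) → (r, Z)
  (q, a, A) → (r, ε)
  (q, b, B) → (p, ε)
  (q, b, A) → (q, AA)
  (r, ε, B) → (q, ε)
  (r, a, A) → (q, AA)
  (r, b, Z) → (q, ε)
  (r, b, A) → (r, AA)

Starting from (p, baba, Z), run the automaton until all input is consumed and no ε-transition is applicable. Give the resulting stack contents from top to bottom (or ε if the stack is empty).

(p, baba, Z)
  read b, top Z: go to r, push AAZ → (r, aba, AAZ)
  read a, top A: go to q, push AA → (q, ba, AAAZ)
  read b, top A: go to q, push AA → (q, a, AAAAZ)
  read a, top A: go to r, push ε → (r, ε, AAAZ)
All input consumed in state r with stack AAAZ.

AAAZ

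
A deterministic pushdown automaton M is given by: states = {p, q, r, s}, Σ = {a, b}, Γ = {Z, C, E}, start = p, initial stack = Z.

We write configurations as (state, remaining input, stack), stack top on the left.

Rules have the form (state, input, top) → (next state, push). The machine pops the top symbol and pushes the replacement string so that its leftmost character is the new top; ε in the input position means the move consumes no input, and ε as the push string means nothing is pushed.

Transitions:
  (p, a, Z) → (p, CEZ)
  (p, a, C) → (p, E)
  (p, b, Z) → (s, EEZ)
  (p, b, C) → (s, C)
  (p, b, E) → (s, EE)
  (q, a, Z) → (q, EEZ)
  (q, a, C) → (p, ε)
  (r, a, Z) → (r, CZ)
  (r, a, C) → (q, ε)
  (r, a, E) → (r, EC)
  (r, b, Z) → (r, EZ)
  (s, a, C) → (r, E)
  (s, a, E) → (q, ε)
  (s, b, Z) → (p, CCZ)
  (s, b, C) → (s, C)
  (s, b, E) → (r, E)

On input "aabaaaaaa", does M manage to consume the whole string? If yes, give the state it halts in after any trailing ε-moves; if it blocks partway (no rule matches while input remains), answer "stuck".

(p, aabaaaaaa, Z)
  read a, top Z: go to p, push CEZ → (p, abaaaaaa, CEZ)
  read a, top C: go to p, push E → (p, baaaaaa, EEZ)
  read b, top E: go to s, push EE → (s, aaaaaa, EEEZ)
  read a, top E: go to q, push ε → (q, aaaaa, EEZ)
No transition for (q, a, top E); M blocks with input aaaaa remaining.

stuck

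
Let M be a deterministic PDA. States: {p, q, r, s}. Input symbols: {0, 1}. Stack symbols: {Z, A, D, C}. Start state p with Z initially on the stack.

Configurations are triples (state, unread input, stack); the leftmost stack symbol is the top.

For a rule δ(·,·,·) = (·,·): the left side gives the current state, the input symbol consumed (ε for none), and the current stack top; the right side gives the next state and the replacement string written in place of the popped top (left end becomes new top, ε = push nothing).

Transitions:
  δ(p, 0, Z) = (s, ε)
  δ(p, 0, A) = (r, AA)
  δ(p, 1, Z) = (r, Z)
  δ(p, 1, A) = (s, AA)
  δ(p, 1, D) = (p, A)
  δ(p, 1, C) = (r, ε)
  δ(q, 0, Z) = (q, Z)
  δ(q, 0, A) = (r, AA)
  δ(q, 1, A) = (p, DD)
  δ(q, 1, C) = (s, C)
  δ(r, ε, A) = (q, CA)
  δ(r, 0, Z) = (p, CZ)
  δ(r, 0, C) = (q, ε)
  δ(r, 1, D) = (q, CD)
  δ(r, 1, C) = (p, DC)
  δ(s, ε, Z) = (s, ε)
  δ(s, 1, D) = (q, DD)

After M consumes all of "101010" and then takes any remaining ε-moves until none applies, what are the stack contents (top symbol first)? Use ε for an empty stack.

CZ

(p, 101010, Z) ⊢ (r, 01010, Z) ⊢ (p, 1010, CZ) ⊢ (r, 010, Z) ⊢ (p, 10, CZ) ⊢ (r, 0, Z) ⊢ (p, ε, CZ)
All input consumed in state p with stack CZ.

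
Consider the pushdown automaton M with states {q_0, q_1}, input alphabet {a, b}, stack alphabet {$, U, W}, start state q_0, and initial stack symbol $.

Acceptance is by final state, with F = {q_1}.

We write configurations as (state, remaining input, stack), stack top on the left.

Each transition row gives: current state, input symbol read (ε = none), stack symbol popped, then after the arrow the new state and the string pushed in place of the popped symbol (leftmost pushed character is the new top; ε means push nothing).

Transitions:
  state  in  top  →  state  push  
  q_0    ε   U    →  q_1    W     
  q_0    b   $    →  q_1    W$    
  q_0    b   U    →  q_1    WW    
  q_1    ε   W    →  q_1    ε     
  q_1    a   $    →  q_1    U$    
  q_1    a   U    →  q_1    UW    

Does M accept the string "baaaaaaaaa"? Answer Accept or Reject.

Accept

One accepting computation: (q_0, baaaaaaaaa, $) ⊢ (q_1, aaaaaaaaa, W$) ⊢ (q_1, aaaaaaaaa, $) ⊢ (q_1, aaaaaaaa, U$) ⊢ (q_1, aaaaaaa, UW$) ⊢ (q_1, aaaaaa, UWW$) ⊢ (q_1, aaaaa, UWWW$) ⊢ (q_1, aaaa, UWWWW$) ⊢ (q_1, aaa, UWWWWW$) ⊢ (q_1, aa, UWWWWWW$) ⊢ (q_1, a, UWWWWWWW$) ⊢ (q_1, ε, UWWWWWWWW$)
All input consumed and state q_1 ∈ F.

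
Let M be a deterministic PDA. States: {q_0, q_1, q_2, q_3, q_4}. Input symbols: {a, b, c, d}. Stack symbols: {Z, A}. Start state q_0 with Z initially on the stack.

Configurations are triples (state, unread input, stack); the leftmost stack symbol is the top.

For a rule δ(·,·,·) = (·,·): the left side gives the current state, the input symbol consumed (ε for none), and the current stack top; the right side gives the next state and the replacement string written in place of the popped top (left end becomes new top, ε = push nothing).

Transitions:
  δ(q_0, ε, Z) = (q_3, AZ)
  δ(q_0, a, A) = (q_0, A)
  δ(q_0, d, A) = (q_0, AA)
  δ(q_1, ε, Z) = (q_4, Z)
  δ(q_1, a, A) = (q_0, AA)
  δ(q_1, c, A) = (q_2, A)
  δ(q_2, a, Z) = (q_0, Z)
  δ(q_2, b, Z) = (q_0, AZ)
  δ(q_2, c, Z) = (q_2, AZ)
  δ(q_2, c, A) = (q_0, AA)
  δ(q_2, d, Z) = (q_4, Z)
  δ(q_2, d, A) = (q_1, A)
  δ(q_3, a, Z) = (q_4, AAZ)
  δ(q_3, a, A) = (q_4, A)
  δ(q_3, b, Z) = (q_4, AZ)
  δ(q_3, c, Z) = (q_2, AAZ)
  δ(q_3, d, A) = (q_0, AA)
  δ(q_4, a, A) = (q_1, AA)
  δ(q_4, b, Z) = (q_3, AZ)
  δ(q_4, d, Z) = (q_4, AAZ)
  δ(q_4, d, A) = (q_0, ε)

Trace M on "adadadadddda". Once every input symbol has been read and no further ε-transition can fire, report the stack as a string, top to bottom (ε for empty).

(q_0, adadadadddda, Z)
  ε-move, top Z: go to q_3, push AZ → (q_3, adadadadddda, AZ)
  read a, top A: go to q_4, push A → (q_4, dadadadddda, AZ)
  read d, top A: go to q_0, push ε → (q_0, adadadddda, Z)
  ε-move, top Z: go to q_3, push AZ → (q_3, adadadddda, AZ)
  read a, top A: go to q_4, push A → (q_4, dadadddda, AZ)
  read d, top A: go to q_0, push ε → (q_0, adadddda, Z)
  ε-move, top Z: go to q_3, push AZ → (q_3, adadddda, AZ)
  read a, top A: go to q_4, push A → (q_4, dadddda, AZ)
  read d, top A: go to q_0, push ε → (q_0, adddda, Z)
  ε-move, top Z: go to q_3, push AZ → (q_3, adddda, AZ)
  read a, top A: go to q_4, push A → (q_4, dddda, AZ)
  read d, top A: go to q_0, push ε → (q_0, ddda, Z)
  ε-move, top Z: go to q_3, push AZ → (q_3, ddda, AZ)
  read d, top A: go to q_0, push AA → (q_0, dda, AAZ)
  read d, top A: go to q_0, push AA → (q_0, da, AAAZ)
  read d, top A: go to q_0, push AA → (q_0, a, AAAAZ)
  read a, top A: go to q_0, push A → (q_0, ε, AAAAZ)
All input consumed in state q_0 with stack AAAAZ.

AAAAZ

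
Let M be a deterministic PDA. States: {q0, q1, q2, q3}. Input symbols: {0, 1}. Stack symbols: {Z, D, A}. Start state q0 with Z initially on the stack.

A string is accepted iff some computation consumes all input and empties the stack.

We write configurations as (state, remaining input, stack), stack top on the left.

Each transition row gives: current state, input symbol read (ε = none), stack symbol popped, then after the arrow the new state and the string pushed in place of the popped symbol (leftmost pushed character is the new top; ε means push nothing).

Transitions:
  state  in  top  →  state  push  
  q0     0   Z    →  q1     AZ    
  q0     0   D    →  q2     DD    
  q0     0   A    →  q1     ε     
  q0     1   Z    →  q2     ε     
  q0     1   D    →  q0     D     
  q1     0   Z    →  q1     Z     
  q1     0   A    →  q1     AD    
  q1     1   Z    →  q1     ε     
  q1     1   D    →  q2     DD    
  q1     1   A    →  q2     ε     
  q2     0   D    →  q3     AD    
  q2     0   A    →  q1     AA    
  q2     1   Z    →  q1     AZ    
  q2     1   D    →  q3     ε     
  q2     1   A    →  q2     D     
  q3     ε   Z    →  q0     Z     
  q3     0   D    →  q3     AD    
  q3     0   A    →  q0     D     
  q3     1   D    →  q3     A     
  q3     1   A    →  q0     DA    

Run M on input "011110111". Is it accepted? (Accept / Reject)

Accept

(q0, 011110111, Z)
  read 0, top Z: go to q1, push AZ → (q1, 11110111, AZ)
  read 1, top A: go to q2, push ε → (q2, 1110111, Z)
  read 1, top Z: go to q1, push AZ → (q1, 110111, AZ)
  read 1, top A: go to q2, push ε → (q2, 10111, Z)
  read 1, top Z: go to q1, push AZ → (q1, 0111, AZ)
  read 0, top A: go to q1, push AD → (q1, 111, ADZ)
  read 1, top A: go to q2, push ε → (q2, 11, DZ)
  read 1, top D: go to q3, push ε → (q3, 1, Z)
  ε-move, top Z: go to q0, push Z → (q0, 1, Z)
  read 1, top Z: go to q2, push ε → (q2, ε, ε)
All input consumed and the stack is empty.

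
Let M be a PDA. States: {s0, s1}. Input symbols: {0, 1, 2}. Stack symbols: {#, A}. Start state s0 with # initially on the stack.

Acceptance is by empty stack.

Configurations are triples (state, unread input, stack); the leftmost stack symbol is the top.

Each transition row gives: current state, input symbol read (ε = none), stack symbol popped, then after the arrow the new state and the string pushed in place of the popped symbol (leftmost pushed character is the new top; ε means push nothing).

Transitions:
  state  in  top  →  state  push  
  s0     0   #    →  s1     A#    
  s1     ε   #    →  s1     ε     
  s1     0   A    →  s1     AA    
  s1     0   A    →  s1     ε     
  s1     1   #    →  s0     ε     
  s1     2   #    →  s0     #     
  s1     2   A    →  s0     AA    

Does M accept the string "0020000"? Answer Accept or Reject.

Accept

One accepting computation: (s0, 0020000, #) ⊢ (s1, 020000, A#) ⊢ (s1, 20000, #) ⊢ (s0, 0000, #) ⊢ (s1, 000, A#) ⊢ (s1, 00, AA#) ⊢ (s1, 0, A#) ⊢ (s1, ε, #) ⊢ (s1, ε, ε)
All input consumed and the stack is empty.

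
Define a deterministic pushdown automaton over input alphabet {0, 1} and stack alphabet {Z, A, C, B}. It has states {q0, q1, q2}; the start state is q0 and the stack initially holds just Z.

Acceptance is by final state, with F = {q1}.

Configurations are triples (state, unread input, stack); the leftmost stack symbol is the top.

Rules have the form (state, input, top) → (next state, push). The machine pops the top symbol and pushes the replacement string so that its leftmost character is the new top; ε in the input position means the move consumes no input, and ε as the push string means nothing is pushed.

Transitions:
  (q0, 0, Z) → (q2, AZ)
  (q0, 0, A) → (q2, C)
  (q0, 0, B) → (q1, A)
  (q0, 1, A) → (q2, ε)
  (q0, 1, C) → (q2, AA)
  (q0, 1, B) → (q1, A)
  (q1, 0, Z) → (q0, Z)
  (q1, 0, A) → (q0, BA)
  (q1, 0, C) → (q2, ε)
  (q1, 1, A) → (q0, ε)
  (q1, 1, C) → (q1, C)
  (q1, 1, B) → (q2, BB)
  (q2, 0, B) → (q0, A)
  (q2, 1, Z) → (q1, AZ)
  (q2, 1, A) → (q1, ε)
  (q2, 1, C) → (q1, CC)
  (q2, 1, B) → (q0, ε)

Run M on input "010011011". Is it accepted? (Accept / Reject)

(q0, 010011011, Z) ⊢ (q2, 10011011, AZ) ⊢ (q1, 0011011, Z) ⊢ (q0, 011011, Z) ⊢ (q2, 11011, AZ) ⊢ (q1, 1011, Z)
No transition applies at (q1, 1011, Z); input not fully consumed.

Reject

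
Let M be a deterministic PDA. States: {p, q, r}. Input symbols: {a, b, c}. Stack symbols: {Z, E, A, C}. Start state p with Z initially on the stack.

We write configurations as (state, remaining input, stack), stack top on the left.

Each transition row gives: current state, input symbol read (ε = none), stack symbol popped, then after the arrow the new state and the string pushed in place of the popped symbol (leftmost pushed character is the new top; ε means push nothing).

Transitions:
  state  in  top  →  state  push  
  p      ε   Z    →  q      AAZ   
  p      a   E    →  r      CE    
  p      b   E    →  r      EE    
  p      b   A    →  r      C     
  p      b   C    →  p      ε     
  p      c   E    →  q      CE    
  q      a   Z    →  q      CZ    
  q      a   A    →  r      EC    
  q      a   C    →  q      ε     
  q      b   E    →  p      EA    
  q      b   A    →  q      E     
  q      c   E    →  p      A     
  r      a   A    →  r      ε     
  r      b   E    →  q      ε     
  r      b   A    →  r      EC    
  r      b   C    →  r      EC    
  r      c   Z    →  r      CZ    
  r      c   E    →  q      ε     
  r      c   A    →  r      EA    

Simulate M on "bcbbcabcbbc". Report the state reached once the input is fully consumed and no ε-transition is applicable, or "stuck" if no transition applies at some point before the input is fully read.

(p, bcbbcabcbbc, Z) ⊢ (q, bcbbcabcbbc, AAZ) ⊢ (q, cbbcabcbbc, EAZ) ⊢ (p, bbcabcbbc, AAZ) ⊢ (r, bcabcbbc, CAZ) ⊢ (r, cabcbbc, ECAZ) ⊢ (q, abcbbc, CAZ) ⊢ (q, bcbbc, AZ) ⊢ (q, cbbc, EZ) ⊢ (p, bbc, AZ) ⊢ (r, bc, CZ) ⊢ (r, c, ECZ) ⊢ (q, ε, CZ)
All input consumed; M is in state q.

q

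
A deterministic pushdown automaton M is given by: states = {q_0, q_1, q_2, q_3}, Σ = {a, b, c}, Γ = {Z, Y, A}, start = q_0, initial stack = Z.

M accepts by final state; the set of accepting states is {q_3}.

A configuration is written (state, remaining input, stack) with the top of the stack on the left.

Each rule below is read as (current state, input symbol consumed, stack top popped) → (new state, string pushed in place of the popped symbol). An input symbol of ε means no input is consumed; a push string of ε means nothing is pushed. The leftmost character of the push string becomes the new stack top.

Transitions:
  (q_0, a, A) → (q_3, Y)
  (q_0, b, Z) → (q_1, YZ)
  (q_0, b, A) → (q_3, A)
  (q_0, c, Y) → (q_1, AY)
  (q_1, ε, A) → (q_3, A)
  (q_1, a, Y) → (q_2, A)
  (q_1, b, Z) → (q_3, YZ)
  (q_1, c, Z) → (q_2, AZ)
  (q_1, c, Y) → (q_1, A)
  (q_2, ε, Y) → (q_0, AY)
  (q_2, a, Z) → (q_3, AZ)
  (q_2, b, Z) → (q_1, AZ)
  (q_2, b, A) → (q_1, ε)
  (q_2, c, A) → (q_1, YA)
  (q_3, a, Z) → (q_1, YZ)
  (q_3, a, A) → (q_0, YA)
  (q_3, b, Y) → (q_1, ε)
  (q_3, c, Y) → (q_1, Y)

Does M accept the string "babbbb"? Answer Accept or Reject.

Accept

(q_0, babbbb, Z) ⊢ (q_1, abbbb, YZ) ⊢ (q_2, bbbb, AZ) ⊢ (q_1, bbb, Z) ⊢ (q_3, bb, YZ) ⊢ (q_1, b, Z) ⊢ (q_3, ε, YZ)
All input consumed; state q_3 ∈ F.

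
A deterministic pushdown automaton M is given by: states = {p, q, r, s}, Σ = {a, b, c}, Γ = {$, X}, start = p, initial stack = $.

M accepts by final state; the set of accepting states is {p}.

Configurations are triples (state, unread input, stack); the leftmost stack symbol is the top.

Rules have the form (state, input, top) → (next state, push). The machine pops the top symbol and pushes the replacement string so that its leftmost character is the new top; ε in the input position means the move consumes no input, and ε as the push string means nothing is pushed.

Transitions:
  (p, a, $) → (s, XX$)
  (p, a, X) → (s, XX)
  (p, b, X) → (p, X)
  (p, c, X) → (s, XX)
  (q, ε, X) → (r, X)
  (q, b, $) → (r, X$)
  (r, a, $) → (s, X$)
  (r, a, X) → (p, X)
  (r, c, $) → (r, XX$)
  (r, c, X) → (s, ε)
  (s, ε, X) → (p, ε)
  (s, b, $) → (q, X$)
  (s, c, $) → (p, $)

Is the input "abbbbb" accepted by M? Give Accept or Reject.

Accept

(p, abbbbb, $)
  read a, top $: go to s, push XX$ → (s, bbbbb, XX$)
  ε-move, top X: go to p, push ε → (p, bbbbb, X$)
  read b, top X: go to p, push X → (p, bbbb, X$)
  read b, top X: go to p, push X → (p, bbb, X$)
  read b, top X: go to p, push X → (p, bb, X$)
  read b, top X: go to p, push X → (p, b, X$)
  read b, top X: go to p, push X → (p, ε, X$)
All input consumed; state p ∈ F.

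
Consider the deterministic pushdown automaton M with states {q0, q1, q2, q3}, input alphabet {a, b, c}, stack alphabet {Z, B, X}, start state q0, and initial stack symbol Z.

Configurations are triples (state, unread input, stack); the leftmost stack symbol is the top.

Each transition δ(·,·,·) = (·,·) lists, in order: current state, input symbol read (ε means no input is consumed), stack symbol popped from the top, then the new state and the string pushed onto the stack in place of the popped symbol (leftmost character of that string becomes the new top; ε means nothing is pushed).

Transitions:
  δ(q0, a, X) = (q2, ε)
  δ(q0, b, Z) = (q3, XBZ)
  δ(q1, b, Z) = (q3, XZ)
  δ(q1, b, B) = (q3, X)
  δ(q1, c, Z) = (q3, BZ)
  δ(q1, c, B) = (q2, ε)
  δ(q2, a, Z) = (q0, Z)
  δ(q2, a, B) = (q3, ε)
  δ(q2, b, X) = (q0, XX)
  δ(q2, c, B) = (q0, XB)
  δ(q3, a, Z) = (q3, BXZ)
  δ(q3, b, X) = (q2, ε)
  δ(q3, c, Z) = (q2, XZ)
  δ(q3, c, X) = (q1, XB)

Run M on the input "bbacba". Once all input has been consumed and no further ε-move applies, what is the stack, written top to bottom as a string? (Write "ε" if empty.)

XZ

(q0, bbacba, Z) ⊢ (q3, bacba, XBZ) ⊢ (q2, acba, BZ) ⊢ (q3, cba, Z) ⊢ (q2, ba, XZ) ⊢ (q0, a, XXZ) ⊢ (q2, ε, XZ)
All input consumed in state q2 with stack XZ.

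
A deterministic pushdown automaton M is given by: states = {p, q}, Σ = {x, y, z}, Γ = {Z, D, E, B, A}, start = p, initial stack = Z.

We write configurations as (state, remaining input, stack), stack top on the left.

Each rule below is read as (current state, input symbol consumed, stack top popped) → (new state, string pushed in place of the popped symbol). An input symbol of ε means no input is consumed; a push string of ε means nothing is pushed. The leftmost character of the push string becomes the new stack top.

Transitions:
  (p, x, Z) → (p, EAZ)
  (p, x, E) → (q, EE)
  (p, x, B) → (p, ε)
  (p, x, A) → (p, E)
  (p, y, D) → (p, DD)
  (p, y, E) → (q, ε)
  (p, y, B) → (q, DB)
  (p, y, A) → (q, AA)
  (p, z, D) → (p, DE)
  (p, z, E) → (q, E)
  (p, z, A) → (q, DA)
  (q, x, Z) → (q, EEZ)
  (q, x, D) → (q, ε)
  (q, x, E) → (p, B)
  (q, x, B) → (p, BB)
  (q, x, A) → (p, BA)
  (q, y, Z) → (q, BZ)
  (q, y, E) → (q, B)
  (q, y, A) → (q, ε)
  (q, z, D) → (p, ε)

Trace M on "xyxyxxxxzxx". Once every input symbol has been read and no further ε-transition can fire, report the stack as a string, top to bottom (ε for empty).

(p, xyxyxxxxzxx, Z) ⊢ (p, yxyxxxxzxx, EAZ) ⊢ (q, xyxxxxzxx, AZ) ⊢ (p, yxxxxzxx, BAZ) ⊢ (q, xxxxzxx, DBAZ) ⊢ (q, xxxzxx, BAZ) ⊢ (p, xxzxx, BBAZ) ⊢ (p, xzxx, BAZ) ⊢ (p, zxx, AZ) ⊢ (q, xx, DAZ) ⊢ (q, x, AZ) ⊢ (p, ε, BAZ)
All input consumed in state p with stack BAZ.

BAZ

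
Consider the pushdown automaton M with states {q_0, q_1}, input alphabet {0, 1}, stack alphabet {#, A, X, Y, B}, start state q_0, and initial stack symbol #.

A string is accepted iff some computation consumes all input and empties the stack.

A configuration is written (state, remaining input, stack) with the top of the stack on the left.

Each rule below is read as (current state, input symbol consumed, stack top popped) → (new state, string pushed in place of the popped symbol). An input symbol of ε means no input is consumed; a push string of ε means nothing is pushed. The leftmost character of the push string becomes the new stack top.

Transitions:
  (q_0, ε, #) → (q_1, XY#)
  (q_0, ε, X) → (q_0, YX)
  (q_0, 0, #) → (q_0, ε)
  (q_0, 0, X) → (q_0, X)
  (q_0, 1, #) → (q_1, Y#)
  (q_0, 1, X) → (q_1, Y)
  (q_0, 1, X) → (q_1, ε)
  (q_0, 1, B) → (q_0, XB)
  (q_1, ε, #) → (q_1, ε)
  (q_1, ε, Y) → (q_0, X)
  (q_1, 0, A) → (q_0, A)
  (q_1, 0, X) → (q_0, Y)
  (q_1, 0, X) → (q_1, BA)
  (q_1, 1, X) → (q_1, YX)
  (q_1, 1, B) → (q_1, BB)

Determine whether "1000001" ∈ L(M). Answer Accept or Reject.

Accept

One accepting computation: (q_0, 1000001, #) ⊢ (q_1, 000001, Y#) ⊢ (q_0, 000001, X#) ⊢ (q_0, 00001, X#) ⊢ (q_0, 0001, X#) ⊢ (q_0, 001, X#) ⊢ (q_0, 01, X#) ⊢ (q_0, 1, X#) ⊢ (q_1, ε, #) ⊢ (q_1, ε, ε)
All input consumed and the stack is empty.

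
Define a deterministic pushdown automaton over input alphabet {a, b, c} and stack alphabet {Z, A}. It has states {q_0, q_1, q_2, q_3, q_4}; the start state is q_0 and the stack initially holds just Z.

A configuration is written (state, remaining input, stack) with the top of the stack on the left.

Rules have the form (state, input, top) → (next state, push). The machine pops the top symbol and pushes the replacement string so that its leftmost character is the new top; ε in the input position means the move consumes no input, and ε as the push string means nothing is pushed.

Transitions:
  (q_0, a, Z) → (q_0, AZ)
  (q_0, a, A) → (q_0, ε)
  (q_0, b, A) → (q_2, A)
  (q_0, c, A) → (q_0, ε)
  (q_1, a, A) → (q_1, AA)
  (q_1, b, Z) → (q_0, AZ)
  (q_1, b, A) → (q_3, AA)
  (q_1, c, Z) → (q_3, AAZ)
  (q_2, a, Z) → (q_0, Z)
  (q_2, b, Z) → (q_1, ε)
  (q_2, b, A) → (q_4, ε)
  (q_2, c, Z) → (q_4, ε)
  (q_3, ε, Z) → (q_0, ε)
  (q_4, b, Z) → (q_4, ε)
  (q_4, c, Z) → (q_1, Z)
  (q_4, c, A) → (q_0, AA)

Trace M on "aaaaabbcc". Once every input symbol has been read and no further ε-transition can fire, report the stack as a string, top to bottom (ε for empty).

AAZ

(q_0, aaaaabbcc, Z) ⊢ (q_0, aaaabbcc, AZ) ⊢ (q_0, aaabbcc, Z) ⊢ (q_0, aabbcc, AZ) ⊢ (q_0, abbcc, Z) ⊢ (q_0, bbcc, AZ) ⊢ (q_2, bcc, AZ) ⊢ (q_4, cc, Z) ⊢ (q_1, c, Z) ⊢ (q_3, ε, AAZ)
All input consumed in state q_3 with stack AAZ.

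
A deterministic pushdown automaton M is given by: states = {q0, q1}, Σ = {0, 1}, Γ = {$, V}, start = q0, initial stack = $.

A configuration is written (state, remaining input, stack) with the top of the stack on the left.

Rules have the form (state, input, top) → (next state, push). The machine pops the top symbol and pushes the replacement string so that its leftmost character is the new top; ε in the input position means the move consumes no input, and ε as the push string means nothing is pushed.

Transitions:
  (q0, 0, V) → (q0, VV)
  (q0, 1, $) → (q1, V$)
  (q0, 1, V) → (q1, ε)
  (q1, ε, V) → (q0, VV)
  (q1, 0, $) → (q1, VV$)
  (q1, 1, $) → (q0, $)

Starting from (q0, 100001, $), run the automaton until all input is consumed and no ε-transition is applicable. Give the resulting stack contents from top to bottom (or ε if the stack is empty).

VVVVVV$

(q0, 100001, $)
  read 1, top $: go to q1, push V$ → (q1, 00001, V$)
  ε-move, top V: go to q0, push VV → (q0, 00001, VV$)
  read 0, top V: go to q0, push VV → (q0, 0001, VVV$)
  read 0, top V: go to q0, push VV → (q0, 001, VVVV$)
  read 0, top V: go to q0, push VV → (q0, 01, VVVVV$)
  read 0, top V: go to q0, push VV → (q0, 1, VVVVVV$)
  read 1, top V: go to q1, push ε → (q1, ε, VVVVV$)
  ε-move, top V: go to q0, push VV → (q0, ε, VVVVVV$)
All input consumed in state q0 with stack VVVVVV$.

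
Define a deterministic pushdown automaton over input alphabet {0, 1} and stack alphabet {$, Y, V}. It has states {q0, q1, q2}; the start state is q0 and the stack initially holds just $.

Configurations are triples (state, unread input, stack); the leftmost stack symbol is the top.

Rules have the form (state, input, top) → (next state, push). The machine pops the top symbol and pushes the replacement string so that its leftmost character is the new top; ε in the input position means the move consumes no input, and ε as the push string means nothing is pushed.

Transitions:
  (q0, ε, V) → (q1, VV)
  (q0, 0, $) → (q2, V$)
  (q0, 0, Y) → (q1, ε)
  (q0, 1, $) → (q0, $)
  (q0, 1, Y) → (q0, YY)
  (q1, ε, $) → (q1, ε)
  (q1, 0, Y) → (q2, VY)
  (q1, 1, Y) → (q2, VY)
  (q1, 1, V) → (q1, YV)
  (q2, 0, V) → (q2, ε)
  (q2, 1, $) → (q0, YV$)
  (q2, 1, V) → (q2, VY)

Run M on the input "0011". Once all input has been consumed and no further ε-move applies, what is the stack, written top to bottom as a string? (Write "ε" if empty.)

YYV$

(q0, 0011, $)
  read 0, top $: go to q2, push V$ → (q2, 011, V$)
  read 0, top V: go to q2, push ε → (q2, 11, $)
  read 1, top $: go to q0, push YV$ → (q0, 1, YV$)
  read 1, top Y: go to q0, push YY → (q0, ε, YYV$)
All input consumed in state q0 with stack YYV$.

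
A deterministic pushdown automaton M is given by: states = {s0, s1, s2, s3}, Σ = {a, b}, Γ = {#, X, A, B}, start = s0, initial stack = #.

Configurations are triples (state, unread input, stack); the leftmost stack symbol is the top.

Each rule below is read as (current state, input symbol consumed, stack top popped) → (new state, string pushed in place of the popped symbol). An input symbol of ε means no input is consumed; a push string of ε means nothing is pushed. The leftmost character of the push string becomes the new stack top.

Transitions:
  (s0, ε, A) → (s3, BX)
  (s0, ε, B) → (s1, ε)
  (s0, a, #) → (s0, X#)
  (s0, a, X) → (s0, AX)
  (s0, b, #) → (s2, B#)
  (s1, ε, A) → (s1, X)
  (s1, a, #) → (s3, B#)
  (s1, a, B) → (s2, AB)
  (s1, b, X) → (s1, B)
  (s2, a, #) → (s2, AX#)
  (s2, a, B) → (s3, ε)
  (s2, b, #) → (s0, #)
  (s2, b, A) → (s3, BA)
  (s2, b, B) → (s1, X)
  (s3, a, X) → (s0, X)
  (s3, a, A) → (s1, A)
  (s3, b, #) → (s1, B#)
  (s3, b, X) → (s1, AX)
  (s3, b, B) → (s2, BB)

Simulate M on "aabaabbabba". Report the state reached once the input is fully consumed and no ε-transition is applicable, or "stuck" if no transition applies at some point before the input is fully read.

(s0, aabaabbabba, #)
  read a, top #: go to s0, push X# → (s0, abaabbabba, X#)
  read a, top X: go to s0, push AX → (s0, baabbabba, AX#)
  ε-move, top A: go to s3, push BX → (s3, baabbabba, BXX#)
  read b, top B: go to s2, push BB → (s2, aabbabba, BBXX#)
  read a, top B: go to s3, push ε → (s3, abbabba, BXX#)
No transition for (s3, a, top B); M blocks with input abbabba remaining.

stuck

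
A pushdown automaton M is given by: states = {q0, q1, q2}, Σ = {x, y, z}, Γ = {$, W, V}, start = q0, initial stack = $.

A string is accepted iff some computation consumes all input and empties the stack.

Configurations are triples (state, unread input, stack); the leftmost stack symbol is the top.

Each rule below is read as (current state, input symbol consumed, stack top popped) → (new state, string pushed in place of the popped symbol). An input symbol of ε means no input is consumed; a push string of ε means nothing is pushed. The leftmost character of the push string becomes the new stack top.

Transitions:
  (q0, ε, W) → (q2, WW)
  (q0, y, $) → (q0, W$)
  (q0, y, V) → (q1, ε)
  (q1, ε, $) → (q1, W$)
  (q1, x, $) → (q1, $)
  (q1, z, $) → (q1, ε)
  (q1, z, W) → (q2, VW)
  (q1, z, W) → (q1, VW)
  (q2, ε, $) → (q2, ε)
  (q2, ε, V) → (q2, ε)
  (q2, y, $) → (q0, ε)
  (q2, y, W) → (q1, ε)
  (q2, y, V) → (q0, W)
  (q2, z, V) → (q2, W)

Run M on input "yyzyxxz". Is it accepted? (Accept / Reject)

One accepting computation: (q0, yyzyxxz, $) ⊢ (q0, yzyxxz, W$) ⊢ (q2, yzyxxz, WW$) ⊢ (q1, zyxxz, W$) ⊢ (q2, yxxz, VW$) ⊢ (q2, yxxz, W$) ⊢ (q1, xxz, $) ⊢ (q1, xz, $) ⊢ (q1, z, $) ⊢ (q1, ε, ε)
All input consumed and the stack is empty.

Accept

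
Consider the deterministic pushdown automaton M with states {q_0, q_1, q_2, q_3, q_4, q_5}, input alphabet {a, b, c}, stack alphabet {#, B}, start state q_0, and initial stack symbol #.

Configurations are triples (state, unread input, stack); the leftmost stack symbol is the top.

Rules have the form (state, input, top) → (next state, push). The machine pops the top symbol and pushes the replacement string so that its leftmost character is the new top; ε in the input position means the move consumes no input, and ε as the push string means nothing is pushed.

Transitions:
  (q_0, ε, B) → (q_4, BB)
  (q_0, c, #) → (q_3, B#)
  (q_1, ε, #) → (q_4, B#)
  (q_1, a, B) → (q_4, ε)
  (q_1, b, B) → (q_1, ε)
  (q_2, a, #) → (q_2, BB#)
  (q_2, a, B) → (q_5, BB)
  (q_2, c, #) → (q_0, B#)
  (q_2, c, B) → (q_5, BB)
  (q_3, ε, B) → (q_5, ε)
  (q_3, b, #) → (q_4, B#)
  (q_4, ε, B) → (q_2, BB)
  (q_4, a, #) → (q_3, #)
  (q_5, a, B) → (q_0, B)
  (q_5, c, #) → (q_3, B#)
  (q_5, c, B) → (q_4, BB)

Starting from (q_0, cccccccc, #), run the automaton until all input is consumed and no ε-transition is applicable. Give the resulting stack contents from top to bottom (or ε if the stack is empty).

(q_0, cccccccc, #)
  read c, top #: go to q_3, push B# → (q_3, ccccccc, B#)
  ε-move, top B: go to q_5, push ε → (q_5, ccccccc, #)
  read c, top #: go to q_3, push B# → (q_3, cccccc, B#)
  ε-move, top B: go to q_5, push ε → (q_5, cccccc, #)
  read c, top #: go to q_3, push B# → (q_3, ccccc, B#)
  ε-move, top B: go to q_5, push ε → (q_5, ccccc, #)
  read c, top #: go to q_3, push B# → (q_3, cccc, B#)
  ε-move, top B: go to q_5, push ε → (q_5, cccc, #)
  read c, top #: go to q_3, push B# → (q_3, ccc, B#)
  ε-move, top B: go to q_5, push ε → (q_5, ccc, #)
  read c, top #: go to q_3, push B# → (q_3, cc, B#)
  ε-move, top B: go to q_5, push ε → (q_5, cc, #)
  read c, top #: go to q_3, push B# → (q_3, c, B#)
  ε-move, top B: go to q_5, push ε → (q_5, c, #)
  read c, top #: go to q_3, push B# → (q_3, ε, B#)
  ε-move, top B: go to q_5, push ε → (q_5, ε, #)
All input consumed in state q_5 with stack #.

#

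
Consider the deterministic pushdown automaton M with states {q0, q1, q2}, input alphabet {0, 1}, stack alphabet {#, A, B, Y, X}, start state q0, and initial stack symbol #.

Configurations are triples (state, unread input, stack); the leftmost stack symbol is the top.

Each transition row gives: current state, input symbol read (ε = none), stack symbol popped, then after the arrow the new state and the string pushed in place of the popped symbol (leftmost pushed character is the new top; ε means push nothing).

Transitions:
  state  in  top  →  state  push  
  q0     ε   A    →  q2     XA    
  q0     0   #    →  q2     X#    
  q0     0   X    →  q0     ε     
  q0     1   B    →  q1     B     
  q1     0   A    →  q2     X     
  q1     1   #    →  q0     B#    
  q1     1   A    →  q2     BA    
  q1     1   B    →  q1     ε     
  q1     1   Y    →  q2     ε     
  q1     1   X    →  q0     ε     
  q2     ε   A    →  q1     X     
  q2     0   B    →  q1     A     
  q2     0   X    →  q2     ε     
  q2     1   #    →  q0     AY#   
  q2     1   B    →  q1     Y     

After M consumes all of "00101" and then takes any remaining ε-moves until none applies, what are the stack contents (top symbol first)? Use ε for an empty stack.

Y#

(q0, 00101, #)
  read 0, top #: go to q2, push X# → (q2, 0101, X#)
  read 0, top X: go to q2, push ε → (q2, 101, #)
  read 1, top #: go to q0, push AY# → (q0, 01, AY#)
  ε-move, top A: go to q2, push XA → (q2, 01, XAY#)
  read 0, top X: go to q2, push ε → (q2, 1, AY#)
  ε-move, top A: go to q1, push X → (q1, 1, XY#)
  read 1, top X: go to q0, push ε → (q0, ε, Y#)
All input consumed in state q0 with stack Y#.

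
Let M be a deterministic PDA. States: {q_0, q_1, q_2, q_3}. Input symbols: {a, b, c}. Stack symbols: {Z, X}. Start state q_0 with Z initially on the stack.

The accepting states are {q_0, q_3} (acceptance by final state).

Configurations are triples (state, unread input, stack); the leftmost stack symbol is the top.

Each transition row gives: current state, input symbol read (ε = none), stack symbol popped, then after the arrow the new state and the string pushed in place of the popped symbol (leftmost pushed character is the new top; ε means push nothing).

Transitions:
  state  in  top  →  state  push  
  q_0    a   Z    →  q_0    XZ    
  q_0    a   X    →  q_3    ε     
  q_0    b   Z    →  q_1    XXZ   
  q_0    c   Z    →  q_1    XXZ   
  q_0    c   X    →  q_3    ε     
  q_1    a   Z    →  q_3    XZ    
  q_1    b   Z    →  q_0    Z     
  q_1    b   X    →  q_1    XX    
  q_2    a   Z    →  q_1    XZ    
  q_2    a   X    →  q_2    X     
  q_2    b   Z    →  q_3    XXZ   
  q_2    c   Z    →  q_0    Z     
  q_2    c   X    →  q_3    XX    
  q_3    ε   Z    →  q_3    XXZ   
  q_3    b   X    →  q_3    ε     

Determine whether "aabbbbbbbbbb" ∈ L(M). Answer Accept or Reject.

(q_0, aabbbbbbbbbb, Z) ⊢ (q_0, abbbbbbbbbb, XZ) ⊢ (q_3, bbbbbbbbbb, Z) ⊢ (q_3, bbbbbbbbbb, XXZ) ⊢ (q_3, bbbbbbbbb, XZ) ⊢ (q_3, bbbbbbbb, Z) ⊢ (q_3, bbbbbbbb, XXZ) ⊢ (q_3, bbbbbbb, XZ) ⊢ (q_3, bbbbbb, Z) ⊢ (q_3, bbbbbb, XXZ) ⊢ (q_3, bbbbb, XZ) ⊢ (q_3, bbbb, Z) ⊢ (q_3, bbbb, XXZ) ⊢ (q_3, bbb, XZ) ⊢ (q_3, bb, Z) ⊢ (q_3, bb, XXZ) ⊢ (q_3, b, XZ) ⊢ (q_3, ε, Z)
All input consumed; state q_3 ∈ F.

Accept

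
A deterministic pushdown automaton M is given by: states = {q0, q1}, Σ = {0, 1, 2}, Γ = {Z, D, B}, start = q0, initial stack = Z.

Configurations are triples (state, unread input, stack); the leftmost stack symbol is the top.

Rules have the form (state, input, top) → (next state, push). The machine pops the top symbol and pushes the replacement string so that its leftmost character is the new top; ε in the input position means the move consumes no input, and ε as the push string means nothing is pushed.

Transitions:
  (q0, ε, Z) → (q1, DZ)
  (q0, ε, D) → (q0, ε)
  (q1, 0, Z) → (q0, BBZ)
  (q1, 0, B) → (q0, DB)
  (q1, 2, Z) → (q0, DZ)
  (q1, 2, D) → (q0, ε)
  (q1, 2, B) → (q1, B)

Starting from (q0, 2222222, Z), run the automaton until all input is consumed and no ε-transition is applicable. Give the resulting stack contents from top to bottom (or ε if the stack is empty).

(q0, 2222222, Z) ⊢ (q1, 2222222, DZ) ⊢ (q0, 222222, Z) ⊢ (q1, 222222, DZ) ⊢ (q0, 22222, Z) ⊢ (q1, 22222, DZ) ⊢ (q0, 2222, Z) ⊢ (q1, 2222, DZ) ⊢ (q0, 222, Z) ⊢ (q1, 222, DZ) ⊢ (q0, 22, Z) ⊢ (q1, 22, DZ) ⊢ (q0, 2, Z) ⊢ (q1, 2, DZ) ⊢ (q0, ε, Z) ⊢ (q1, ε, DZ)
All input consumed in state q1 with stack DZ.

DZ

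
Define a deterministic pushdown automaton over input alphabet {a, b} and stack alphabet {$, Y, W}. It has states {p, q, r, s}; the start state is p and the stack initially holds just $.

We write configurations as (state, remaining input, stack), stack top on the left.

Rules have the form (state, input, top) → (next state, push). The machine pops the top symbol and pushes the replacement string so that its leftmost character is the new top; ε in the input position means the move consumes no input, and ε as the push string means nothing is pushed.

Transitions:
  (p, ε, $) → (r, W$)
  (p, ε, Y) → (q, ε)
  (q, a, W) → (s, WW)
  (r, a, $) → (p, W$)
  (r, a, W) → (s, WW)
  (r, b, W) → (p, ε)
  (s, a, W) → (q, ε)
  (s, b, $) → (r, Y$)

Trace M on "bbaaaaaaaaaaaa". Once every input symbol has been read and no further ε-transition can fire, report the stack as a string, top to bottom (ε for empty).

W$

(p, bbaaaaaaaaaaaa, $)
  ε-move, top $: go to r, push W$ → (r, bbaaaaaaaaaaaa, W$)
  read b, top W: go to p, push ε → (p, baaaaaaaaaaaa, $)
  ε-move, top $: go to r, push W$ → (r, baaaaaaaaaaaa, W$)
  read b, top W: go to p, push ε → (p, aaaaaaaaaaaa, $)
  ε-move, top $: go to r, push W$ → (r, aaaaaaaaaaaa, W$)
  read a, top W: go to s, push WW → (s, aaaaaaaaaaa, WW$)
  read a, top W: go to q, push ε → (q, aaaaaaaaaa, W$)
  read a, top W: go to s, push WW → (s, aaaaaaaaa, WW$)
  read a, top W: go to q, push ε → (q, aaaaaaaa, W$)
  read a, top W: go to s, push WW → (s, aaaaaaa, WW$)
  read a, top W: go to q, push ε → (q, aaaaaa, W$)
  read a, top W: go to s, push WW → (s, aaaaa, WW$)
  read a, top W: go to q, push ε → (q, aaaa, W$)
  read a, top W: go to s, push WW → (s, aaa, WW$)
  read a, top W: go to q, push ε → (q, aa, W$)
  read a, top W: go to s, push WW → (s, a, WW$)
  read a, top W: go to q, push ε → (q, ε, W$)
All input consumed in state q with stack W$.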